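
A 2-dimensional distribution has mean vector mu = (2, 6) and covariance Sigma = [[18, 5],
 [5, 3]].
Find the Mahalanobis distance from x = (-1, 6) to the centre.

Step 1 — centre the observation: (x - mu) = (-3, 0).

Step 2 — invert Sigma. det(Sigma) = 18·3 - (5)² = 29.
  Sigma^{-1} = (1/det) · [[d, -b], [-b, a]] = [[0.1034, -0.1724],
 [-0.1724, 0.6207]].

Step 3 — form the quadratic (x - mu)^T · Sigma^{-1} · (x - mu):
  Sigma^{-1} · (x - mu) = (-0.3103, 0.5172).
  (x - mu)^T · [Sigma^{-1} · (x - mu)] = (-3)·(-0.3103) + (0)·(0.5172) = 0.931.

Step 4 — take square root: d = √(0.931) ≈ 0.9649.

d(x, mu) = √(0.931) ≈ 0.9649


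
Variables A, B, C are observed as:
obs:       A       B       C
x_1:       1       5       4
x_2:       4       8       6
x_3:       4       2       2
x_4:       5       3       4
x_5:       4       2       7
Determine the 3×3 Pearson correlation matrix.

Step 1 — column means:
  mean(A) = (1 + 4 + 4 + 5 + 4) / 5 = 18/5 = 3.6
  mean(B) = (5 + 8 + 2 + 3 + 2) / 5 = 20/5 = 4
  mean(C) = (4 + 6 + 2 + 4 + 7) / 5 = 23/5 = 4.6

Step 2 — sample variances and covariances s[i,j] = (1/(n-1)) · Σ_k (x_{k,i} - mean_i) · (x_{k,j} - mean_j), with n-1 = 4:
  s[A,A] = ((-2.6)·(-2.6) + (0.4)·(0.4) + (0.4)·(0.4) + (1.4)·(1.4) + (0.4)·(0.4)) / 4 = 9.2/4 = 2.3
  s[A,B] = ((-2.6)·(1) + (0.4)·(4) + (0.4)·(-2) + (1.4)·(-1) + (0.4)·(-2)) / 4 = -4/4 = -1
  s[A,C] = ((-2.6)·(-0.6) + (0.4)·(1.4) + (0.4)·(-2.6) + (1.4)·(-0.6) + (0.4)·(2.4)) / 4 = 1.2/4 = 0.3
  s[B,B] = ((1)·(1) + (4)·(4) + (-2)·(-2) + (-1)·(-1) + (-2)·(-2)) / 4 = 26/4 = 6.5
  s[B,C] = ((1)·(-0.6) + (4)·(1.4) + (-2)·(-2.6) + (-1)·(-0.6) + (-2)·(2.4)) / 4 = 6/4 = 1.5
  s[C,C] = ((-0.6)·(-0.6) + (1.4)·(1.4) + (-2.6)·(-2.6) + (-0.6)·(-0.6) + (2.4)·(2.4)) / 4 = 15.2/4 = 3.8
  Sample standard deviations s_i = √(s[i,i]):
  s(A) = √(2.3) = 1.5166
  s(B) = √(6.5) = 2.5495
  s(C) = √(3.8) = 1.9494

Step 3 — r_{ij} = s_{ij} / (s_i · s_j):
  r[A,A] = 1 (diagonal).
  r[A,B] = -1 / (1.5166 · 2.5495) = -1 / 3.8665 = -0.2586
  r[A,C] = 0.3 / (1.5166 · 1.9494) = 0.3 / 2.9563 = 0.1015
  r[B,B] = 1 (diagonal).
  r[B,C] = 1.5 / (2.5495 · 1.9494) = 1.5 / 4.9699 = 0.3018
  r[C,C] = 1 (diagonal).

R is symmetric with unit diagonal. Assembling:

R = [[1, -0.2586, 0.1015],
 [-0.2586, 1, 0.3018],
 [0.1015, 0.3018, 1]]


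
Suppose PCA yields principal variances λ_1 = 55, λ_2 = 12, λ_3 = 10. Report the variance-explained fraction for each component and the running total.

Step 1 — total variance = trace(Sigma) = Σ λ_i = 55 + 12 + 10 = 77.

Step 2 — fraction explained by component i = λ_i / Σ λ:
  PC1: 55/77 = 0.7143
  PC2: 12/77 = 0.1558
  PC3: 10/77 = 0.1299

Step 3 — cumulative fraction after k components = (λ_1 + ... + λ_k) / Σ λ:
  k = 1: 55/77 = 0.7143
  k = 2: (55 + 12)/77 = 67/77 = 0.8701
  k = 3: (55 + 12 + 10)/77 = 77/77 = 1

Summary (fraction, with percent):

explained: PC1 0.7143 (71.43%), PC2 0.1558 (15.58%), PC3 0.1299 (12.99%);  cumulative: 0.7143, 0.8701, 1


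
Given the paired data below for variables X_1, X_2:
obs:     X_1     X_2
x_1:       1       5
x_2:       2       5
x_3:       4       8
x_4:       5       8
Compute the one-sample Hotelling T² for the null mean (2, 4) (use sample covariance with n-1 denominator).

Step 1 — sample mean vector:
  mean(X_1) = (1 + 2 + 4 + 5) / 4 = 12/4 = 3
  mean(X_2) = (5 + 5 + 8 + 8) / 4 = 26/4 = 6.5
  x̄ = (3, 6.5),  deviation x̄ - mu_0 = (3, 6.5) - (2, 4) = (1, 2.5).

Step 2 — sample covariance matrix, S[i,j] = (1/(n-1)) · Σ_k (x_{k,i} - mean_i) · (x_{k,j} - mean_j), divisor n-1 = 3:
  S[X_1,X_1] = ((-2)·(-2) + (-1)·(-1) + (1)·(1) + (2)·(2)) / 3 = 10/3 = 3.3333
  S[X_1,X_2] = ((-2)·(-1.5) + (-1)·(-1.5) + (1)·(1.5) + (2)·(1.5)) / 3 = 9/3 = 3
  S[X_2,X_2] = ((-1.5)·(-1.5) + (-1.5)·(-1.5) + (1.5)·(1.5) + (1.5)·(1.5)) / 3 = 9/3 = 3
  S = [[3.3333, 3],
 [3, 3]].

Step 3 — invert S. det(S) = 3.3333·3 - (3)² = 1.
  S^{-1} = (1/det) · [[d, -b], [-b, a]] = [[3, -3],
 [-3, 3.3333]].

Step 4 — quadratic form (x̄ - mu_0)^T · S^{-1} · (x̄ - mu_0):
  S^{-1} · (x̄ - mu_0) = (-4.5, 5.3333),
  (x̄ - mu_0)^T · [...] = (1)·(-4.5) + (2.5)·(5.3333) = 8.8333.

Step 5 — scale by n: T² = 4 · 8.8333 = 35.3333.

T² ≈ 35.3333


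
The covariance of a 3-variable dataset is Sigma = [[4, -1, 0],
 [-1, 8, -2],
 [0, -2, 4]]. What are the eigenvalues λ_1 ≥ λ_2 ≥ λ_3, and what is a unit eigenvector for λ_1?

Step 1 — characteristic polynomial p(λ) = det(λI - Sigma) = λ³ - tr·λ² + c_1·λ - det, where tr = trace, c_1 = sum of the principal 2×2 minors, det = det(Sigma):
  tr = 4 + 8 + 4 = 16,
  c_1 = (4·8 - (-1)²) + (4·4 - (0)²) + (8·4 - (-2)²) = 31 + 16 + 28 = 75,
  det = 4·(8·4 - (-2)²) - (-1)·((-1)·4 - (-2)·(0)) + (0)·((-1)·(-2) - 8·(0)) = 4·(28) - (-1)·(-4) + (0)·(2) = 108.
  So p(λ) = λ³ - 16λ² + 75λ - 108.
Step 2 — look for an integer root (rational root theorem: any rational root is an integer divisor of 108). Testing λ = 3:
  p(3) = 27 - 144 + 225 - 108 = 0  ✓
  Dividing out (λ - 3): p(λ) = (λ - 3)(λ² - 13λ + 36).
Step 3 — remaining eigenvalues from the quadratic λ² - 13λ + 36 = 0:
  Δ = 13² - 4·36 = 169 - 144 = 25,  λ = (13 ± √25)/2 = (13 ± 5)/2 = 9 or 4.
  Sorted: λ_1 = 9,  λ_2 = 4,  λ_3 = 3  (check: sum = 16 = tr ✓).

Step 4 — unit eigenvector for λ_1 = 9: v spans the null space of (Sigma - λ_1 I), whose rows are
  r_1 = (-5, -1, 0),  r_2 = (-1, -1, -2),  r_3 = (0, -2, -5).
  v is orthogonal to every row, so take v ∝ r_1 × r_2 = ((-1)·(-2) - (0)·(-1), (0)·(-1) - (-5)·(-2), (-5)·(-1) - (-1)·(-1)) = (2, -10, 4).
  Rescale (divide by 2): u = (1, -5, 2).
  ||u|| = √((1)² + (-5)² + (2)²) = √(30) ≈ 5.4772,  v_1 = u/||u|| ≈ (0.1826, -0.9129, 0.3651) (||v_1|| = 1).

λ_1 = 9,  λ_2 = 4,  λ_3 = 3;  v_1 ≈ (0.1826, -0.9129, 0.3651)


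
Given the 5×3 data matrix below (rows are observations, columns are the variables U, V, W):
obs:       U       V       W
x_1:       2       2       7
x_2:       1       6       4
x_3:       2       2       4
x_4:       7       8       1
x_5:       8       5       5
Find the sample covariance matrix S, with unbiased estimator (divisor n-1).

Step 1 — column means:
  mean(U) = (2 + 1 + 2 + 7 + 8) / 5 = 20/5 = 4
  mean(V) = (2 + 6 + 2 + 8 + 5) / 5 = 23/5 = 4.6
  mean(W) = (7 + 4 + 4 + 1 + 5) / 5 = 21/5 = 4.2

Step 2 — sample covariance S[i,j] = (1/(n-1)) · Σ_k (x_{k,i} - mean_i) · (x_{k,j} - mean_j), with n-1 = 4.
  S[U,U] = ((-2)·(-2) + (-3)·(-3) + (-2)·(-2) + (3)·(3) + (4)·(4)) / 4 = 42/4 = 10.5
  S[U,V] = ((-2)·(-2.6) + (-3)·(1.4) + (-2)·(-2.6) + (3)·(3.4) + (4)·(0.4)) / 4 = 18/4 = 4.5
  S[U,W] = ((-2)·(2.8) + (-3)·(-0.2) + (-2)·(-0.2) + (3)·(-3.2) + (4)·(0.8)) / 4 = -11/4 = -2.75
  S[V,V] = ((-2.6)·(-2.6) + (1.4)·(1.4) + (-2.6)·(-2.6) + (3.4)·(3.4) + (0.4)·(0.4)) / 4 = 27.2/4 = 6.8
  S[V,W] = ((-2.6)·(2.8) + (1.4)·(-0.2) + (-2.6)·(-0.2) + (3.4)·(-3.2) + (0.4)·(0.8)) / 4 = -17.6/4 = -4.4
  S[W,W] = ((2.8)·(2.8) + (-0.2)·(-0.2) + (-0.2)·(-0.2) + (-3.2)·(-3.2) + (0.8)·(0.8)) / 4 = 18.8/4 = 4.7

S is symmetric (S[j,i] = S[i,j]). Assembling:

S = [[10.5, 4.5, -2.75],
 [4.5, 6.8, -4.4],
 [-2.75, -4.4, 4.7]]


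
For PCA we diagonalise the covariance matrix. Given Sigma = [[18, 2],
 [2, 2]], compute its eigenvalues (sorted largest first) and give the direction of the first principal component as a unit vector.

Step 1 — characteristic polynomial of 2×2 Sigma:
  det(Sigma - λI) = λ² - trace · λ + det = 0.
  trace = 18 + 2 = 20, det = 18·2 - (2)² = 32.
Step 2 — discriminant:
  Δ = trace² - 4·det = 400 - 128 = 272.
Step 3 — eigenvalues:
  λ = (trace ± √Δ)/2 = (20 ± 16.4924)/2,
  λ_1 = 18.2462,  λ_2 = 1.7538.

Step 4 — unit eigenvector for λ_1: solve (Sigma - λ_1 I)v = 0. First row:
  (18 - 18.2462)·v_x + (2)·v_y = 0, i.e. (-0.2462)·v_x + (2)·v_y = 0,
  so v ∝ (b, λ_1 - a) = (2, 0.2462) = u.
  ||u|| = √((2)² + (0.2462)²) = √(4.0606) ≈ 2.0151,
  v_1 = u/||u|| ≈ (0.9925, 0.1222) (||v_1|| = 1).

λ_1 = 18.2462,  λ_2 = 1.7538;  v_1 ≈ (0.9925, 0.1222)


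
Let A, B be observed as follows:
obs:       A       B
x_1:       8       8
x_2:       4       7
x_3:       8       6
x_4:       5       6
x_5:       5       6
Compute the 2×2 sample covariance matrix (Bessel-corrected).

Step 1 — column means:
  mean(A) = (8 + 4 + 8 + 5 + 5) / 5 = 30/5 = 6
  mean(B) = (8 + 7 + 6 + 6 + 6) / 5 = 33/5 = 6.6

Step 2 — sample covariance S[i,j] = (1/(n-1)) · Σ_k (x_{k,i} - mean_i) · (x_{k,j} - mean_j), with n-1 = 4.
  S[A,A] = ((2)·(2) + (-2)·(-2) + (2)·(2) + (-1)·(-1) + (-1)·(-1)) / 4 = 14/4 = 3.5
  S[A,B] = ((2)·(1.4) + (-2)·(0.4) + (2)·(-0.6) + (-1)·(-0.6) + (-1)·(-0.6)) / 4 = 2/4 = 0.5
  S[B,B] = ((1.4)·(1.4) + (0.4)·(0.4) + (-0.6)·(-0.6) + (-0.6)·(-0.6) + (-0.6)·(-0.6)) / 4 = 3.2/4 = 0.8

S is symmetric (S[j,i] = S[i,j]). Assembling:

S = [[3.5, 0.5],
 [0.5, 0.8]]


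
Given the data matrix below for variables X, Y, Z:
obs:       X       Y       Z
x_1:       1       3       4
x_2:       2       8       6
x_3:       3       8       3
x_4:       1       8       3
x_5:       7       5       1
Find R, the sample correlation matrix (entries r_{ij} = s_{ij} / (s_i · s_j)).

Step 1 — column means:
  mean(X) = (1 + 2 + 3 + 1 + 7) / 5 = 14/5 = 2.8
  mean(Y) = (3 + 8 + 8 + 8 + 5) / 5 = 32/5 = 6.4
  mean(Z) = (4 + 6 + 3 + 3 + 1) / 5 = 17/5 = 3.4

Step 2 — sample variances and covariances s[i,j] = (1/(n-1)) · Σ_k (x_{k,i} - mean_i) · (x_{k,j} - mean_j), with n-1 = 4:
  s[X,X] = ((-1.8)·(-1.8) + (-0.8)·(-0.8) + (0.2)·(0.2) + (-1.8)·(-1.8) + (4.2)·(4.2)) / 4 = 24.8/4 = 6.2
  s[X,Y] = ((-1.8)·(-3.4) + (-0.8)·(1.6) + (0.2)·(1.6) + (-1.8)·(1.6) + (4.2)·(-1.4)) / 4 = -3.6/4 = -0.9
  s[X,Z] = ((-1.8)·(0.6) + (-0.8)·(2.6) + (0.2)·(-0.4) + (-1.8)·(-0.4) + (4.2)·(-2.4)) / 4 = -12.6/4 = -3.15
  s[Y,Y] = ((-3.4)·(-3.4) + (1.6)·(1.6) + (1.6)·(1.6) + (1.6)·(1.6) + (-1.4)·(-1.4)) / 4 = 21.2/4 = 5.3
  s[Y,Z] = ((-3.4)·(0.6) + (1.6)·(2.6) + (1.6)·(-0.4) + (1.6)·(-0.4) + (-1.4)·(-2.4)) / 4 = 4.2/4 = 1.05
  s[Z,Z] = ((0.6)·(0.6) + (2.6)·(2.6) + (-0.4)·(-0.4) + (-0.4)·(-0.4) + (-2.4)·(-2.4)) / 4 = 13.2/4 = 3.3
  Sample standard deviations s_i = √(s[i,i]):
  s(X) = √(6.2) = 2.49
  s(Y) = √(5.3) = 2.3022
  s(Z) = √(3.3) = 1.8166

Step 3 — r_{ij} = s_{ij} / (s_i · s_j):
  r[X,X] = 1 (diagonal).
  r[X,Y] = -0.9 / (2.49 · 2.3022) = -0.9 / 5.7324 = -0.157
  r[X,Z] = -3.15 / (2.49 · 1.8166) = -3.15 / 4.5233 = -0.6964
  r[Y,Y] = 1 (diagonal).
  r[Y,Z] = 1.05 / (2.3022 · 1.8166) = 1.05 / 4.1821 = 0.2511
  r[Z,Z] = 1 (diagonal).

R is symmetric with unit diagonal. Assembling:

R = [[1, -0.157, -0.6964],
 [-0.157, 1, 0.2511],
 [-0.6964, 0.2511, 1]]


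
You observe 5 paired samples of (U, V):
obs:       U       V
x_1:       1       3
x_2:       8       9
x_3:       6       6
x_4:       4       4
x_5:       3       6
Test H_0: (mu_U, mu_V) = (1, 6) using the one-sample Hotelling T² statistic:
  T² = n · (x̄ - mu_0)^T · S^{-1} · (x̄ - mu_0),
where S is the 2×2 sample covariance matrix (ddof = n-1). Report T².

Step 1 — sample mean vector:
  mean(U) = (1 + 8 + 6 + 4 + 3) / 5 = 22/5 = 4.4
  mean(V) = (3 + 9 + 6 + 4 + 6) / 5 = 28/5 = 5.6
  x̄ = (4.4, 5.6),  deviation x̄ - mu_0 = (4.4, 5.6) - (1, 6) = (3.4, -0.4).

Step 2 — sample covariance matrix, S[i,j] = (1/(n-1)) · Σ_k (x_{k,i} - mean_i) · (x_{k,j} - mean_j), divisor n-1 = 4:
  S[U,U] = ((-3.4)·(-3.4) + (3.6)·(3.6) + (1.6)·(1.6) + (-0.4)·(-0.4) + (-1.4)·(-1.4)) / 4 = 29.2/4 = 7.3
  S[U,V] = ((-3.4)·(-2.6) + (3.6)·(3.4) + (1.6)·(0.4) + (-0.4)·(-1.6) + (-1.4)·(0.4)) / 4 = 21.8/4 = 5.45
  S[V,V] = ((-2.6)·(-2.6) + (3.4)·(3.4) + (0.4)·(0.4) + (-1.6)·(-1.6) + (0.4)·(0.4)) / 4 = 21.2/4 = 5.3
  S = [[7.3, 5.45],
 [5.45, 5.3]].

Step 3 — invert S. det(S) = 7.3·5.3 - (5.45)² = 8.9875.
  S^{-1} = (1/det) · [[d, -b], [-b, a]] = [[0.5897, -0.6064],
 [-0.6064, 0.8122]].

Step 4 — quadratic form (x̄ - mu_0)^T · S^{-1} · (x̄ - mu_0):
  S^{-1} · (x̄ - mu_0) = (2.2476, -2.3866),
  (x̄ - mu_0)^T · [...] = (3.4)·(2.2476) + (-0.4)·(-2.3866) = 8.5964.

Step 5 — scale by n: T² = 5 · 8.5964 = 42.9819.

T² ≈ 42.9819


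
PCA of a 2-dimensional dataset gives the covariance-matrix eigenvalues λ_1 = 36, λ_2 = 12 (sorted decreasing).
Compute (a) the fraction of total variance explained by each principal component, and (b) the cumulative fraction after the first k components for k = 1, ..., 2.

Step 1 — total variance = trace(Sigma) = Σ λ_i = 36 + 12 = 48.

Step 2 — fraction explained by component i = λ_i / Σ λ:
  PC1: 36/48 = 0.75
  PC2: 12/48 = 0.25

Step 3 — cumulative fraction after k components = (λ_1 + ... + λ_k) / Σ λ:
  k = 1: 36/48 = 0.75
  k = 2: (36 + 12)/48 = 48/48 = 1

Summary (fraction, with percent):

explained: PC1 0.75 (75%), PC2 0.25 (25%);  cumulative: 0.75, 1


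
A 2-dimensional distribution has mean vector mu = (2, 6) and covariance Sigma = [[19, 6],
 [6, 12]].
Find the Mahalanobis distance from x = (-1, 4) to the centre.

Step 1 — centre the observation: (x - mu) = (-3, -2).

Step 2 — invert Sigma. det(Sigma) = 19·12 - (6)² = 192.
  Sigma^{-1} = (1/det) · [[d, -b], [-b, a]] = [[0.0625, -0.0312],
 [-0.0312, 0.099]].

Step 3 — form the quadratic (x - mu)^T · Sigma^{-1} · (x - mu):
  Sigma^{-1} · (x - mu) = (-0.125, -0.1042).
  (x - mu)^T · [Sigma^{-1} · (x - mu)] = (-3)·(-0.125) + (-2)·(-0.1042) = 0.5833.

Step 4 — take square root: d = √(0.5833) ≈ 0.7638.

d(x, mu) = √(0.5833) ≈ 0.7638


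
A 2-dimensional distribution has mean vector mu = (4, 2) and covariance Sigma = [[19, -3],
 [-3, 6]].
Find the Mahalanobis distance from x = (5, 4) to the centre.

Step 1 — centre the observation: (x - mu) = (1, 2).

Step 2 — invert Sigma. det(Sigma) = 19·6 - (-3)² = 105.
  Sigma^{-1} = (1/det) · [[d, -b], [-b, a]] = [[0.0571, 0.0286],
 [0.0286, 0.181]].

Step 3 — form the quadratic (x - mu)^T · Sigma^{-1} · (x - mu):
  Sigma^{-1} · (x - mu) = (0.1143, 0.3905).
  (x - mu)^T · [Sigma^{-1} · (x - mu)] = (1)·(0.1143) + (2)·(0.3905) = 0.8952.

Step 4 — take square root: d = √(0.8952) ≈ 0.9462.

d(x, mu) = √(0.8952) ≈ 0.9462


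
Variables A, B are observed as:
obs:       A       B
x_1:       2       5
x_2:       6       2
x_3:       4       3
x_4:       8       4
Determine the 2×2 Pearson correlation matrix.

Step 1 — column means:
  mean(A) = (2 + 6 + 4 + 8) / 4 = 20/4 = 5
  mean(B) = (5 + 2 + 3 + 4) / 4 = 14/4 = 3.5

Step 2 — sample variances and covariances s[i,j] = (1/(n-1)) · Σ_k (x_{k,i} - mean_i) · (x_{k,j} - mean_j), with n-1 = 3:
  s[A,A] = ((-3)·(-3) + (1)·(1) + (-1)·(-1) + (3)·(3)) / 3 = 20/3 = 6.6667
  s[A,B] = ((-3)·(1.5) + (1)·(-1.5) + (-1)·(-0.5) + (3)·(0.5)) / 3 = -4/3 = -1.3333
  s[B,B] = ((1.5)·(1.5) + (-1.5)·(-1.5) + (-0.5)·(-0.5) + (0.5)·(0.5)) / 3 = 5/3 = 1.6667
  Sample standard deviations s_i = √(s[i,i]):
  s(A) = √(6.6667) = 2.582
  s(B) = √(1.6667) = 1.291

Step 3 — r_{ij} = s_{ij} / (s_i · s_j):
  r[A,A] = 1 (diagonal).
  r[A,B] = -1.3333 / (2.582 · 1.291) = -1.3333 / 3.3333 = -0.4
  r[B,B] = 1 (diagonal).

R is symmetric with unit diagonal. Assembling:

R = [[1, -0.4],
 [-0.4, 1]]


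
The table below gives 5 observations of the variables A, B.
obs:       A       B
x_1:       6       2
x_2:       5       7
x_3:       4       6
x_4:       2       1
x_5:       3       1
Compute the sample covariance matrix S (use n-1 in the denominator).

Step 1 — column means:
  mean(A) = (6 + 5 + 4 + 2 + 3) / 5 = 20/5 = 4
  mean(B) = (2 + 7 + 6 + 1 + 1) / 5 = 17/5 = 3.4

Step 2 — sample covariance S[i,j] = (1/(n-1)) · Σ_k (x_{k,i} - mean_i) · (x_{k,j} - mean_j), with n-1 = 4.
  S[A,A] = ((2)·(2) + (1)·(1) + (0)·(0) + (-2)·(-2) + (-1)·(-1)) / 4 = 10/4 = 2.5
  S[A,B] = ((2)·(-1.4) + (1)·(3.6) + (0)·(2.6) + (-2)·(-2.4) + (-1)·(-2.4)) / 4 = 8/4 = 2
  S[B,B] = ((-1.4)·(-1.4) + (3.6)·(3.6) + (2.6)·(2.6) + (-2.4)·(-2.4) + (-2.4)·(-2.4)) / 4 = 33.2/4 = 8.3

S is symmetric (S[j,i] = S[i,j]). Assembling:

S = [[2.5, 2],
 [2, 8.3]]


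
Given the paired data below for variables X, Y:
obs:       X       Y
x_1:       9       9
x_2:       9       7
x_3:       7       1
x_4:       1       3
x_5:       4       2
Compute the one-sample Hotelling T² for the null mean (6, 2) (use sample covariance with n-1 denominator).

Step 1 — sample mean vector:
  mean(X) = (9 + 9 + 7 + 1 + 4) / 5 = 30/5 = 6
  mean(Y) = (9 + 7 + 1 + 3 + 2) / 5 = 22/5 = 4.4
  x̄ = (6, 4.4),  deviation x̄ - mu_0 = (6, 4.4) - (6, 2) = (0, 2.4).

Step 2 — sample covariance matrix, S[i,j] = (1/(n-1)) · Σ_k (x_{k,i} - mean_i) · (x_{k,j} - mean_j), divisor n-1 = 4:
  S[X,X] = ((3)·(3) + (3)·(3) + (1)·(1) + (-5)·(-5) + (-2)·(-2)) / 4 = 48/4 = 12
  S[X,Y] = ((3)·(4.6) + (3)·(2.6) + (1)·(-3.4) + (-5)·(-1.4) + (-2)·(-2.4)) / 4 = 30/4 = 7.5
  S[Y,Y] = ((4.6)·(4.6) + (2.6)·(2.6) + (-3.4)·(-3.4) + (-1.4)·(-1.4) + (-2.4)·(-2.4)) / 4 = 47.2/4 = 11.8
  S = [[12, 7.5],
 [7.5, 11.8]].

Step 3 — invert S. det(S) = 12·11.8 - (7.5)² = 85.35.
  S^{-1} = (1/det) · [[d, -b], [-b, a]] = [[0.1383, -0.0879],
 [-0.0879, 0.1406]].

Step 4 — quadratic form (x̄ - mu_0)^T · S^{-1} · (x̄ - mu_0):
  S^{-1} · (x̄ - mu_0) = (-0.2109, 0.3374),
  (x̄ - mu_0)^T · [...] = (0)·(-0.2109) + (2.4)·(0.3374) = 0.8098.

Step 5 — scale by n: T² = 5 · 0.8098 = 4.0492.

T² ≈ 4.0492


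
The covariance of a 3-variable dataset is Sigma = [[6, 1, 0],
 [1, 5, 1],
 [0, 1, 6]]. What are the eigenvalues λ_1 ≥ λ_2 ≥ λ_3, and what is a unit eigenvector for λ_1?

Step 1 — characteristic polynomial p(λ) = det(λI - Sigma) = λ³ - tr·λ² + c_1·λ - det, where tr = trace, c_1 = sum of the principal 2×2 minors, det = det(Sigma):
  tr = 6 + 5 + 6 = 17,
  c_1 = (6·5 - (1)²) + (6·6 - (0)²) + (5·6 - (1)²) = 29 + 36 + 29 = 94,
  det = 6·(5·6 - (1)²) - (1)·((1)·6 - (1)·(0)) + (0)·((1)·(1) - 5·(0)) = 6·(29) - (1)·(6) + (0)·(1) = 168.
  So p(λ) = λ³ - 17λ² + 94λ - 168.
Step 2 — look for an integer root (rational root theorem: any rational root is an integer divisor of 168). Testing λ = 4:
  p(4) = 64 - 272 + 376 - 168 = 0  ✓
  Dividing out (λ - 4): p(λ) = (λ - 4)(λ² - 13λ + 42).
Step 3 — remaining eigenvalues from the quadratic λ² - 13λ + 42 = 0:
  Δ = 13² - 4·42 = 169 - 168 = 1,  λ = (13 ± √1)/2 = (13 ± 1)/2 = 7 or 6.
  Sorted: λ_1 = 7,  λ_2 = 6,  λ_3 = 4  (check: sum = 17 = tr ✓).

Step 4 — unit eigenvector for λ_1 = 7: v spans the null space of (Sigma - λ_1 I), whose rows are
  r_1 = (-1, 1, 0),  r_2 = (1, -2, 1),  r_3 = (0, 1, -1).
  v is orthogonal to every row, so take v ∝ r_1 × r_2 = ((1)·(1) - (0)·(-2), (0)·(1) - (-1)·(1), (-1)·(-2) - (1)·(1)) = (1, 1, 1).
  Let u = (1, 1, 1).
  ||u|| = √((1)² + (1)² + (1)²) = √(3) ≈ 1.7321,  v_1 = u/||u|| ≈ (0.5774, 0.5774, 0.5774) (||v_1|| = 1).

λ_1 = 7,  λ_2 = 6,  λ_3 = 4;  v_1 ≈ (0.5774, 0.5774, 0.5774)


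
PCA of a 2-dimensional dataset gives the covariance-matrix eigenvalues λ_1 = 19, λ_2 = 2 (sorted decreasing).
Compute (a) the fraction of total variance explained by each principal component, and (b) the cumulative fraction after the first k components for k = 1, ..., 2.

Step 1 — total variance = trace(Sigma) = Σ λ_i = 19 + 2 = 21.

Step 2 — fraction explained by component i = λ_i / Σ λ:
  PC1: 19/21 = 0.9048
  PC2: 2/21 = 0.0952

Step 3 — cumulative fraction after k components = (λ_1 + ... + λ_k) / Σ λ:
  k = 1: 19/21 = 0.9048
  k = 2: (19 + 2)/21 = 21/21 = 1

Summary (fraction, with percent):

explained: PC1 0.9048 (90.48%), PC2 0.0952 (9.52%);  cumulative: 0.9048, 1


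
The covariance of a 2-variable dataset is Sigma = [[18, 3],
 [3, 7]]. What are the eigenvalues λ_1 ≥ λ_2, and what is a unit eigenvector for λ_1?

Step 1 — characteristic polynomial of 2×2 Sigma:
  det(Sigma - λI) = λ² - trace · λ + det = 0.
  trace = 18 + 7 = 25, det = 18·7 - (3)² = 117.
Step 2 — discriminant:
  Δ = trace² - 4·det = 625 - 468 = 157.
Step 3 — eigenvalues:
  λ = (trace ± √Δ)/2 = (25 ± 12.53)/2,
  λ_1 = 18.765,  λ_2 = 6.235.

Step 4 — unit eigenvector for λ_1: solve (Sigma - λ_1 I)v = 0. First row:
  (18 - 18.765)·v_x + (3)·v_y = 0, i.e. (-0.765)·v_x + (3)·v_y = 0,
  so v ∝ (b, λ_1 - a) = (3, 0.765) = u.
  ||u|| = √((3)² + (0.765)²) = √(9.5852) ≈ 3.096,
  v_1 = u/||u|| ≈ (0.969, 0.2471) (||v_1|| = 1).

λ_1 = 18.765,  λ_2 = 6.235;  v_1 ≈ (0.969, 0.2471)


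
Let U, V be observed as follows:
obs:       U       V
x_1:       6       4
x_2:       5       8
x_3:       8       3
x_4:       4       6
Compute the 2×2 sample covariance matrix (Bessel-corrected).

Step 1 — column means:
  mean(U) = (6 + 5 + 8 + 4) / 4 = 23/4 = 5.75
  mean(V) = (4 + 8 + 3 + 6) / 4 = 21/4 = 5.25

Step 2 — sample covariance S[i,j] = (1/(n-1)) · Σ_k (x_{k,i} - mean_i) · (x_{k,j} - mean_j), with n-1 = 3.
  S[U,U] = ((0.25)·(0.25) + (-0.75)·(-0.75) + (2.25)·(2.25) + (-1.75)·(-1.75)) / 3 = 8.75/3 = 2.9167
  S[U,V] = ((0.25)·(-1.25) + (-0.75)·(2.75) + (2.25)·(-2.25) + (-1.75)·(0.75)) / 3 = -8.75/3 = -2.9167
  S[V,V] = ((-1.25)·(-1.25) + (2.75)·(2.75) + (-2.25)·(-2.25) + (0.75)·(0.75)) / 3 = 14.75/3 = 4.9167

S is symmetric (S[j,i] = S[i,j]). Assembling:

S = [[2.9167, -2.9167],
 [-2.9167, 4.9167]]


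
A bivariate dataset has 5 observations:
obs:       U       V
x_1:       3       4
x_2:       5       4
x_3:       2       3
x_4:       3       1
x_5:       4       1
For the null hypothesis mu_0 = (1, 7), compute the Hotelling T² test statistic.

Step 1 — sample mean vector:
  mean(U) = (3 + 5 + 2 + 3 + 4) / 5 = 17/5 = 3.4
  mean(V) = (4 + 4 + 3 + 1 + 1) / 5 = 13/5 = 2.6
  x̄ = (3.4, 2.6),  deviation x̄ - mu_0 = (3.4, 2.6) - (1, 7) = (2.4, -4.4).

Step 2 — sample covariance matrix, S[i,j] = (1/(n-1)) · Σ_k (x_{k,i} - mean_i) · (x_{k,j} - mean_j), divisor n-1 = 4:
  S[U,U] = ((-0.4)·(-0.4) + (1.6)·(1.6) + (-1.4)·(-1.4) + (-0.4)·(-0.4) + (0.6)·(0.6)) / 4 = 5.2/4 = 1.3
  S[U,V] = ((-0.4)·(1.4) + (1.6)·(1.4) + (-1.4)·(0.4) + (-0.4)·(-1.6) + (0.6)·(-1.6)) / 4 = 0.8/4 = 0.2
  S[V,V] = ((1.4)·(1.4) + (1.4)·(1.4) + (0.4)·(0.4) + (-1.6)·(-1.6) + (-1.6)·(-1.6)) / 4 = 9.2/4 = 2.3
  S = [[1.3, 0.2],
 [0.2, 2.3]].

Step 3 — invert S. det(S) = 1.3·2.3 - (0.2)² = 2.95.
  S^{-1} = (1/det) · [[d, -b], [-b, a]] = [[0.7797, -0.0678],
 [-0.0678, 0.4407]].

Step 4 — quadratic form (x̄ - mu_0)^T · S^{-1} · (x̄ - mu_0):
  S^{-1} · (x̄ - mu_0) = (2.1695, -2.1017),
  (x̄ - mu_0)^T · [...] = (2.4)·(2.1695) + (-4.4)·(-2.1017) = 14.4542.

Step 5 — scale by n: T² = 5 · 14.4542 = 72.2712.

T² ≈ 72.2712


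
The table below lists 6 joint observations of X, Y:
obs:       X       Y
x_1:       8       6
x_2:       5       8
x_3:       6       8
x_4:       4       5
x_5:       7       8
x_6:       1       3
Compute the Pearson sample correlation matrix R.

Step 1 — column means:
  mean(X) = (8 + 5 + 6 + 4 + 7 + 1) / 6 = 31/6 = 5.1667
  mean(Y) = (6 + 8 + 8 + 5 + 8 + 3) / 6 = 38/6 = 6.3333

Step 2 — sample variances and covariances s[i,j] = (1/(n-1)) · Σ_k (x_{k,i} - mean_i) · (x_{k,j} - mean_j), with n-1 = 5:
  s[X,X] = ((2.8333)·(2.8333) + (-0.1667)·(-0.1667) + (0.8333)·(0.8333) + (-1.1667)·(-1.1667) + (1.8333)·(1.8333) + (-4.1667)·(-4.1667)) / 5 = 30.8333/5 = 6.1667
  s[X,Y] = ((2.8333)·(-0.3333) + (-0.1667)·(1.6667) + (0.8333)·(1.6667) + (-1.1667)·(-1.3333) + (1.8333)·(1.6667) + (-4.1667)·(-3.3333)) / 5 = 18.6667/5 = 3.7333
  s[Y,Y] = ((-0.3333)·(-0.3333) + (1.6667)·(1.6667) + (1.6667)·(1.6667) + (-1.3333)·(-1.3333) + (1.6667)·(1.6667) + (-3.3333)·(-3.3333)) / 5 = 21.3333/5 = 4.2667
  Sample standard deviations s_i = √(s[i,i]):
  s(X) = √(6.1667) = 2.4833
  s(Y) = √(4.2667) = 2.0656

Step 3 — r_{ij} = s_{ij} / (s_i · s_j):
  r[X,X] = 1 (diagonal).
  r[X,Y] = 3.7333 / (2.4833 · 2.0656) = 3.7333 / 5.1294 = 0.7278
  r[Y,Y] = 1 (diagonal).

R is symmetric with unit diagonal. Assembling:

R = [[1, 0.7278],
 [0.7278, 1]]


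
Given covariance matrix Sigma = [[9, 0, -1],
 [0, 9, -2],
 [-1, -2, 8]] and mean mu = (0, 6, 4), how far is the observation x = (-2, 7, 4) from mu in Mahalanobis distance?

Step 1 — centre the observation: (x - mu) = (-2, 1, 0).

Step 2 — invert Sigma (cofactor / det for 3×3, or solve directly):
  Sigma^{-1} = [[0.1128, 0.0033, 0.0149],
 [0.0033, 0.1177, 0.0299],
 [0.0149, 0.0299, 0.1343]].

Step 3 — form the quadratic (x - mu)^T · Sigma^{-1} · (x - mu):
  Sigma^{-1} · (x - mu) = (-0.2222, 0.1111, 0).
  (x - mu)^T · [Sigma^{-1} · (x - mu)] = (-2)·(-0.2222) + (1)·(0.1111) + (0)·(0) = 0.5556.

Step 4 — take square root: d = √(0.5556) ≈ 0.7454.

d(x, mu) = √(0.5556) ≈ 0.7454


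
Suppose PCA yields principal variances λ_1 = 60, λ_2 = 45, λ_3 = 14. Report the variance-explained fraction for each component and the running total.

Step 1 — total variance = trace(Sigma) = Σ λ_i = 60 + 45 + 14 = 119.

Step 2 — fraction explained by component i = λ_i / Σ λ:
  PC1: 60/119 = 0.5042
  PC2: 45/119 = 0.3782
  PC3: 14/119 = 0.1176

Step 3 — cumulative fraction after k components = (λ_1 + ... + λ_k) / Σ λ:
  k = 1: 60/119 = 0.5042
  k = 2: (60 + 45)/119 = 105/119 = 0.8824
  k = 3: (60 + 45 + 14)/119 = 119/119 = 1

Summary (fraction, with percent):

explained: PC1 0.5042 (50.42%), PC2 0.3782 (37.82%), PC3 0.1176 (11.76%);  cumulative: 0.5042, 0.8824, 1


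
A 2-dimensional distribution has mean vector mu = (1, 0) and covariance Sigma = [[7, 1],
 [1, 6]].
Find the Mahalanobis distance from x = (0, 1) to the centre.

Step 1 — centre the observation: (x - mu) = (-1, 1).

Step 2 — invert Sigma. det(Sigma) = 7·6 - (1)² = 41.
  Sigma^{-1} = (1/det) · [[d, -b], [-b, a]] = [[0.1463, -0.0244],
 [-0.0244, 0.1707]].

Step 3 — form the quadratic (x - mu)^T · Sigma^{-1} · (x - mu):
  Sigma^{-1} · (x - mu) = (-0.1707, 0.1951).
  (x - mu)^T · [Sigma^{-1} · (x - mu)] = (-1)·(-0.1707) + (1)·(0.1951) = 0.3659.

Step 4 — take square root: d = √(0.3659) ≈ 0.6049.

d(x, mu) = √(0.3659) ≈ 0.6049


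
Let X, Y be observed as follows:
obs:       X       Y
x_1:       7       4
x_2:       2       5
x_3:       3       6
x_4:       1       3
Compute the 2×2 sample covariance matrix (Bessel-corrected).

Step 1 — column means:
  mean(X) = (7 + 2 + 3 + 1) / 4 = 13/4 = 3.25
  mean(Y) = (4 + 5 + 6 + 3) / 4 = 18/4 = 4.5

Step 2 — sample covariance S[i,j] = (1/(n-1)) · Σ_k (x_{k,i} - mean_i) · (x_{k,j} - mean_j), with n-1 = 3.
  S[X,X] = ((3.75)·(3.75) + (-1.25)·(-1.25) + (-0.25)·(-0.25) + (-2.25)·(-2.25)) / 3 = 20.75/3 = 6.9167
  S[X,Y] = ((3.75)·(-0.5) + (-1.25)·(0.5) + (-0.25)·(1.5) + (-2.25)·(-1.5)) / 3 = 0.5/3 = 0.1667
  S[Y,Y] = ((-0.5)·(-0.5) + (0.5)·(0.5) + (1.5)·(1.5) + (-1.5)·(-1.5)) / 3 = 5/3 = 1.6667

S is symmetric (S[j,i] = S[i,j]). Assembling:

S = [[6.9167, 0.1667],
 [0.1667, 1.6667]]


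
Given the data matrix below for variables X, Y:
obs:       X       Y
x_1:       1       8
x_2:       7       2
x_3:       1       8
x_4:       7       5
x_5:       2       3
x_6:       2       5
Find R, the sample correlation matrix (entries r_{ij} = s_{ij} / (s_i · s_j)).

Step 1 — column means:
  mean(X) = (1 + 7 + 1 + 7 + 2 + 2) / 6 = 20/6 = 3.3333
  mean(Y) = (8 + 2 + 8 + 5 + 3 + 5) / 6 = 31/6 = 5.1667

Step 2 — sample variances and covariances s[i,j] = (1/(n-1)) · Σ_k (x_{k,i} - mean_i) · (x_{k,j} - mean_j), with n-1 = 5:
  s[X,X] = ((-2.3333)·(-2.3333) + (3.6667)·(3.6667) + (-2.3333)·(-2.3333) + (3.6667)·(3.6667) + (-1.3333)·(-1.3333) + (-1.3333)·(-1.3333)) / 5 = 41.3333/5 = 8.2667
  s[X,Y] = ((-2.3333)·(2.8333) + (3.6667)·(-3.1667) + (-2.3333)·(2.8333) + (3.6667)·(-0.1667) + (-1.3333)·(-2.1667) + (-1.3333)·(-0.1667)) / 5 = -22.3333/5 = -4.4667
  s[Y,Y] = ((2.8333)·(2.8333) + (-3.1667)·(-3.1667) + (2.8333)·(2.8333) + (-0.1667)·(-0.1667) + (-2.1667)·(-2.1667) + (-0.1667)·(-0.1667)) / 5 = 30.8333/5 = 6.1667
  Sample standard deviations s_i = √(s[i,i]):
  s(X) = √(8.2667) = 2.8752
  s(Y) = √(6.1667) = 2.4833

Step 3 — r_{ij} = s_{ij} / (s_i · s_j):
  r[X,X] = 1 (diagonal).
  r[X,Y] = -4.4667 / (2.8752 · 2.4833) = -4.4667 / 7.1399 = -0.6256
  r[Y,Y] = 1 (diagonal).

R is symmetric with unit diagonal. Assembling:

R = [[1, -0.6256],
 [-0.6256, 1]]


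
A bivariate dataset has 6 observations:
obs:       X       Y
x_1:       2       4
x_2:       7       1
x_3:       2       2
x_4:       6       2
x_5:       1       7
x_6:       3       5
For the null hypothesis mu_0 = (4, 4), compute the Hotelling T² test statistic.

Step 1 — sample mean vector:
  mean(X) = (2 + 7 + 2 + 6 + 1 + 3) / 6 = 21/6 = 3.5
  mean(Y) = (4 + 1 + 2 + 2 + 7 + 5) / 6 = 21/6 = 3.5
  x̄ = (3.5, 3.5),  deviation x̄ - mu_0 = (3.5, 3.5) - (4, 4) = (-0.5, -0.5).

Step 2 — sample covariance matrix, S[i,j] = (1/(n-1)) · Σ_k (x_{k,i} - mean_i) · (x_{k,j} - mean_j), divisor n-1 = 5:
  S[X,X] = ((-1.5)·(-1.5) + (3.5)·(3.5) + (-1.5)·(-1.5) + (2.5)·(2.5) + (-2.5)·(-2.5) + (-0.5)·(-0.5)) / 5 = 29.5/5 = 5.9
  S[X,Y] = ((-1.5)·(0.5) + (3.5)·(-2.5) + (-1.5)·(-1.5) + (2.5)·(-1.5) + (-2.5)·(3.5) + (-0.5)·(1.5)) / 5 = -20.5/5 = -4.1
  S[Y,Y] = ((0.5)·(0.5) + (-2.5)·(-2.5) + (-1.5)·(-1.5) + (-1.5)·(-1.5) + (3.5)·(3.5) + (1.5)·(1.5)) / 5 = 25.5/5 = 5.1
  S = [[5.9, -4.1],
 [-4.1, 5.1]].

Step 3 — invert S. det(S) = 5.9·5.1 - (-4.1)² = 13.28.
  S^{-1} = (1/det) · [[d, -b], [-b, a]] = [[0.384, 0.3087],
 [0.3087, 0.4443]].

Step 4 — quadratic form (x̄ - mu_0)^T · S^{-1} · (x̄ - mu_0):
  S^{-1} · (x̄ - mu_0) = (-0.3464, -0.3765),
  (x̄ - mu_0)^T · [...] = (-0.5)·(-0.3464) + (-0.5)·(-0.3765) = 0.3614.

Step 5 — scale by n: T² = 6 · 0.3614 = 2.1687.

T² ≈ 2.1687


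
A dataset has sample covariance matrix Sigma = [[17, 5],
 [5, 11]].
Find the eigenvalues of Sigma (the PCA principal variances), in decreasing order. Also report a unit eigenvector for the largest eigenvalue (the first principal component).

Step 1 — characteristic polynomial of 2×2 Sigma:
  det(Sigma - λI) = λ² - trace · λ + det = 0.
  trace = 17 + 11 = 28, det = 17·11 - (5)² = 162.
Step 2 — discriminant:
  Δ = trace² - 4·det = 784 - 648 = 136.
Step 3 — eigenvalues:
  λ = (trace ± √Δ)/2 = (28 ± 11.6619)/2,
  λ_1 = 19.831,  λ_2 = 8.169.

Step 4 — unit eigenvector for λ_1: solve (Sigma - λ_1 I)v = 0. First row:
  (17 - 19.831)·v_x + (5)·v_y = 0, i.e. (-2.831)·v_x + (5)·v_y = 0,
  so v ∝ (b, λ_1 - a) = (5, 2.831) = u.
  ||u|| = √((5)² + (2.831)²) = √(33.0143) ≈ 5.7458,
  v_1 = u/||u|| ≈ (0.8702, 0.4927) (||v_1|| = 1).

λ_1 = 19.831,  λ_2 = 8.169;  v_1 ≈ (0.8702, 0.4927)


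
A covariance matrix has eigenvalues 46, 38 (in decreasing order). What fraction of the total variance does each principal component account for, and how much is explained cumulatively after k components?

Step 1 — total variance = trace(Sigma) = Σ λ_i = 46 + 38 = 84.

Step 2 — fraction explained by component i = λ_i / Σ λ:
  PC1: 46/84 = 0.5476
  PC2: 38/84 = 0.4524

Step 3 — cumulative fraction after k components = (λ_1 + ... + λ_k) / Σ λ:
  k = 1: 46/84 = 0.5476
  k = 2: (46 + 38)/84 = 84/84 = 1

Summary (fraction, with percent):

explained: PC1 0.5476 (54.76%), PC2 0.4524 (45.24%);  cumulative: 0.5476, 1


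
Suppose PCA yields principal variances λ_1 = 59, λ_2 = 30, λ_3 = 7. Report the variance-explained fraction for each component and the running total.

Step 1 — total variance = trace(Sigma) = Σ λ_i = 59 + 30 + 7 = 96.

Step 2 — fraction explained by component i = λ_i / Σ λ:
  PC1: 59/96 = 0.6146
  PC2: 30/96 = 0.3125
  PC3: 7/96 = 0.0729

Step 3 — cumulative fraction after k components = (λ_1 + ... + λ_k) / Σ λ:
  k = 1: 59/96 = 0.6146
  k = 2: (59 + 30)/96 = 89/96 = 0.9271
  k = 3: (59 + 30 + 7)/96 = 96/96 = 1

Summary (fraction, with percent):

explained: PC1 0.6146 (61.46%), PC2 0.3125 (31.25%), PC3 0.0729 (7.29%);  cumulative: 0.6146, 0.9271, 1


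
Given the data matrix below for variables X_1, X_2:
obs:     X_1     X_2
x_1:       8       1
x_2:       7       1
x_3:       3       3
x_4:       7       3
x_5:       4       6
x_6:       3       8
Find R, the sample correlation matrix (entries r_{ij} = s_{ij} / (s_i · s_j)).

Step 1 — column means:
  mean(X_1) = (8 + 7 + 3 + 7 + 4 + 3) / 6 = 32/6 = 5.3333
  mean(X_2) = (1 + 1 + 3 + 3 + 6 + 8) / 6 = 22/6 = 3.6667

Step 2 — sample variances and covariances s[i,j] = (1/(n-1)) · Σ_k (x_{k,i} - mean_i) · (x_{k,j} - mean_j), with n-1 = 5:
  s[X_1,X_1] = ((2.6667)·(2.6667) + (1.6667)·(1.6667) + (-2.3333)·(-2.3333) + (1.6667)·(1.6667) + (-1.3333)·(-1.3333) + (-2.3333)·(-2.3333)) / 5 = 25.3333/5 = 5.0667
  s[X_1,X_2] = ((2.6667)·(-2.6667) + (1.6667)·(-2.6667) + (-2.3333)·(-0.6667) + (1.6667)·(-0.6667) + (-1.3333)·(2.3333) + (-2.3333)·(4.3333)) / 5 = -24.3333/5 = -4.8667
  s[X_2,X_2] = ((-2.6667)·(-2.6667) + (-2.6667)·(-2.6667) + (-0.6667)·(-0.6667) + (-0.6667)·(-0.6667) + (2.3333)·(2.3333) + (4.3333)·(4.3333)) / 5 = 39.3333/5 = 7.8667
  Sample standard deviations s_i = √(s[i,i]):
  s(X_1) = √(5.0667) = 2.2509
  s(X_2) = √(7.8667) = 2.8048

Step 3 — r_{ij} = s_{ij} / (s_i · s_j):
  r[X_1,X_1] = 1 (diagonal).
  r[X_1,X_2] = -4.8667 / (2.2509 · 2.8048) = -4.8667 / 6.3133 = -0.7709
  r[X_2,X_2] = 1 (diagonal).

R is symmetric with unit diagonal. Assembling:

R = [[1, -0.7709],
 [-0.7709, 1]]


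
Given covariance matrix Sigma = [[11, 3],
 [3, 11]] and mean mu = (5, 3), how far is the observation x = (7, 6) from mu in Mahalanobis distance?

Step 1 — centre the observation: (x - mu) = (2, 3).

Step 2 — invert Sigma. det(Sigma) = 11·11 - (3)² = 112.
  Sigma^{-1} = (1/det) · [[d, -b], [-b, a]] = [[0.0982, -0.0268],
 [-0.0268, 0.0982]].

Step 3 — form the quadratic (x - mu)^T · Sigma^{-1} · (x - mu):
  Sigma^{-1} · (x - mu) = (0.1161, 0.2411).
  (x - mu)^T · [Sigma^{-1} · (x - mu)] = (2)·(0.1161) + (3)·(0.2411) = 0.9554.

Step 4 — take square root: d = √(0.9554) ≈ 0.9774.

d(x, mu) = √(0.9554) ≈ 0.9774


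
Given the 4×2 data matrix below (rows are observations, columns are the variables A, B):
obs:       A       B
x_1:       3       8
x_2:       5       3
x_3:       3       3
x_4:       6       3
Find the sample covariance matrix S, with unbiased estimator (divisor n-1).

Step 1 — column means:
  mean(A) = (3 + 5 + 3 + 6) / 4 = 17/4 = 4.25
  mean(B) = (8 + 3 + 3 + 3) / 4 = 17/4 = 4.25

Step 2 — sample covariance S[i,j] = (1/(n-1)) · Σ_k (x_{k,i} - mean_i) · (x_{k,j} - mean_j), with n-1 = 3.
  S[A,A] = ((-1.25)·(-1.25) + (0.75)·(0.75) + (-1.25)·(-1.25) + (1.75)·(1.75)) / 3 = 6.75/3 = 2.25
  S[A,B] = ((-1.25)·(3.75) + (0.75)·(-1.25) + (-1.25)·(-1.25) + (1.75)·(-1.25)) / 3 = -6.25/3 = -2.0833
  S[B,B] = ((3.75)·(3.75) + (-1.25)·(-1.25) + (-1.25)·(-1.25) + (-1.25)·(-1.25)) / 3 = 18.75/3 = 6.25

S is symmetric (S[j,i] = S[i,j]). Assembling:

S = [[2.25, -2.0833],
 [-2.0833, 6.25]]


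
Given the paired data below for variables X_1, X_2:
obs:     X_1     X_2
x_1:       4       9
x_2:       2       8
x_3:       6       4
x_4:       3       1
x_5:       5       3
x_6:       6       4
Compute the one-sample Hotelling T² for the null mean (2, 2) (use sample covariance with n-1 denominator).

Step 1 — sample mean vector:
  mean(X_1) = (4 + 2 + 6 + 3 + 5 + 6) / 6 = 26/6 = 4.3333
  mean(X_2) = (9 + 8 + 4 + 1 + 3 + 4) / 6 = 29/6 = 4.8333
  x̄ = (4.3333, 4.8333),  deviation x̄ - mu_0 = (4.3333, 4.8333) - (2, 2) = (2.3333, 2.8333).

Step 2 — sample covariance matrix, S[i,j] = (1/(n-1)) · Σ_k (x_{k,i} - mean_i) · (x_{k,j} - mean_j), divisor n-1 = 5:
  S[X_1,X_1] = ((-0.3333)·(-0.3333) + (-2.3333)·(-2.3333) + (1.6667)·(1.6667) + (-1.3333)·(-1.3333) + (0.6667)·(0.6667) + (1.6667)·(1.6667)) / 5 = 13.3333/5 = 2.6667
  S[X_1,X_2] = ((-0.3333)·(4.1667) + (-2.3333)·(3.1667) + (1.6667)·(-0.8333) + (-1.3333)·(-3.8333) + (0.6667)·(-1.8333) + (1.6667)·(-0.8333)) / 5 = -7.6667/5 = -1.5333
  S[X_2,X_2] = ((4.1667)·(4.1667) + (3.1667)·(3.1667) + (-0.8333)·(-0.8333) + (-3.8333)·(-3.8333) + (-1.8333)·(-1.8333) + (-0.8333)·(-0.8333)) / 5 = 46.8333/5 = 9.3667
  S = [[2.6667, -1.5333],
 [-1.5333, 9.3667]].

Step 3 — invert S. det(S) = 2.6667·9.3667 - (-1.5333)² = 22.6267.
  S^{-1} = (1/det) · [[d, -b], [-b, a]] = [[0.414, 0.0678],
 [0.0678, 0.1179]].

Step 4 — quadratic form (x̄ - mu_0)^T · S^{-1} · (x̄ - mu_0):
  S^{-1} · (x̄ - mu_0) = (1.1579, 0.492),
  (x̄ - mu_0)^T · [...] = (2.3333)·(1.1579) + (2.8333)·(0.492) = 4.096.

Step 5 — scale by n: T² = 6 · 4.096 = 24.5757.

T² ≈ 24.5757


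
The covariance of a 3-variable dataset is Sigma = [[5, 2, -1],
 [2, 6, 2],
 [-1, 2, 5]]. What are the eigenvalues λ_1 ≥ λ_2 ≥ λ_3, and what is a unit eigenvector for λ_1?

Step 1 — characteristic polynomial p(λ) = det(λI - Sigma) = λ³ - tr·λ² + c_1·λ - det, where tr = trace, c_1 = sum of the principal 2×2 minors, det = det(Sigma):
  tr = 5 + 6 + 5 = 16,
  c_1 = (5·6 - (2)²) + (5·5 - (-1)²) + (6·5 - (2)²) = 26 + 24 + 26 = 76,
  det = 5·(6·5 - (2)²) - (2)·((2)·5 - (2)·(-1)) + (-1)·((2)·(2) - 6·(-1)) = 5·(26) - (2)·(12) + (-1)·(10) = 96.
  So p(λ) = λ³ - 16λ² + 76λ - 96.
Step 2 — look for an integer root (rational root theorem: any rational root is an integer divisor of 96). Testing λ = 2:
  p(2) = 8 - 64 + 152 - 96 = 0  ✓
  Dividing out (λ - 2): p(λ) = (λ - 2)(λ² - 14λ + 48).
Step 3 — remaining eigenvalues from the quadratic λ² - 14λ + 48 = 0:
  Δ = 14² - 4·48 = 196 - 192 = 4,  λ = (14 ± √4)/2 = (14 ± 2)/2 = 8 or 6.
  Sorted: λ_1 = 8,  λ_2 = 6,  λ_3 = 2  (check: sum = 16 = tr ✓).

Step 4 — unit eigenvector for λ_1 = 8: v spans the null space of (Sigma - λ_1 I), whose rows are
  r_1 = (-3, 2, -1),  r_2 = (2, -2, 2),  r_3 = (-1, 2, -3).
  v is orthogonal to every row, so take v ∝ r_1 × r_2 = ((2)·(2) - (-1)·(-2), (-1)·(2) - (-3)·(2), (-3)·(-2) - (2)·(2)) = (2, 4, 2).
  Rescale (divide by 2): u = (1, 2, 1).
  ||u|| = √((1)² + (2)² + (1)²) = √(6) ≈ 2.4495,  v_1 = u/||u|| ≈ (0.4082, 0.8165, 0.4082) (||v_1|| = 1).

λ_1 = 8,  λ_2 = 6,  λ_3 = 2;  v_1 ≈ (0.4082, 0.8165, 0.4082)


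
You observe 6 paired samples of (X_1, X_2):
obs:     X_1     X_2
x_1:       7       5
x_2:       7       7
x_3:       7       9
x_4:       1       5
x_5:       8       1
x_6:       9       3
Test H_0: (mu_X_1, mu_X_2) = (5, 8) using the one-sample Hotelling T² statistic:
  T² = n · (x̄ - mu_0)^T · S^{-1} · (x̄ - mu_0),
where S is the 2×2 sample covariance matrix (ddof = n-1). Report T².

Step 1 — sample mean vector:
  mean(X_1) = (7 + 7 + 7 + 1 + 8 + 9) / 6 = 39/6 = 6.5
  mean(X_2) = (5 + 7 + 9 + 5 + 1 + 3) / 6 = 30/6 = 5
  x̄ = (6.5, 5),  deviation x̄ - mu_0 = (6.5, 5) - (5, 8) = (1.5, -3).

Step 2 — sample covariance matrix, S[i,j] = (1/(n-1)) · Σ_k (x_{k,i} - mean_i) · (x_{k,j} - mean_j), divisor n-1 = 5:
  S[X_1,X_1] = ((0.5)·(0.5) + (0.5)·(0.5) + (0.5)·(0.5) + (-5.5)·(-5.5) + (1.5)·(1.5) + (2.5)·(2.5)) / 5 = 39.5/5 = 7.9
  S[X_1,X_2] = ((0.5)·(0) + (0.5)·(2) + (0.5)·(4) + (-5.5)·(0) + (1.5)·(-4) + (2.5)·(-2)) / 5 = -8/5 = -1.6
  S[X_2,X_2] = ((0)·(0) + (2)·(2) + (4)·(4) + (0)·(0) + (-4)·(-4) + (-2)·(-2)) / 5 = 40/5 = 8
  S = [[7.9, -1.6],
 [-1.6, 8]].

Step 3 — invert S. det(S) = 7.9·8 - (-1.6)² = 60.64.
  S^{-1} = (1/det) · [[d, -b], [-b, a]] = [[0.1319, 0.0264],
 [0.0264, 0.1303]].

Step 4 — quadratic form (x̄ - mu_0)^T · S^{-1} · (x̄ - mu_0):
  S^{-1} · (x̄ - mu_0) = (0.1187, -0.3513),
  (x̄ - mu_0)^T · [...] = (1.5)·(0.1187) + (-3)·(-0.3513) = 1.2319.

Step 5 — scale by n: T² = 6 · 1.2319 = 7.3912.

T² ≈ 7.3912


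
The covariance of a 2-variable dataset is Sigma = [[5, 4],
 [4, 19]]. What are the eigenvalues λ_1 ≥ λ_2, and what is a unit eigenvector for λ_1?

Step 1 — characteristic polynomial of 2×2 Sigma:
  det(Sigma - λI) = λ² - trace · λ + det = 0.
  trace = 5 + 19 = 24, det = 5·19 - (4)² = 79.
Step 2 — discriminant:
  Δ = trace² - 4·det = 576 - 316 = 260.
Step 3 — eigenvalues:
  λ = (trace ± √Δ)/2 = (24 ± 16.1245)/2,
  λ_1 = 20.0623,  λ_2 = 3.9377.

Step 4 — unit eigenvector for λ_1: solve (Sigma - λ_1 I)v = 0. First row:
  (5 - 20.0623)·v_x + (4)·v_y = 0, i.e. (-15.0623)·v_x + (4)·v_y = 0,
  so v ∝ (b, λ_1 - a) = (4, 15.0623) = u.
  ||u|| = √((4)² + (15.0623)²) = √(242.8716) ≈ 15.5843,
  v_1 = u/||u|| ≈ (0.2567, 0.9665) (||v_1|| = 1).

λ_1 = 20.0623,  λ_2 = 3.9377;  v_1 ≈ (0.2567, 0.9665)
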